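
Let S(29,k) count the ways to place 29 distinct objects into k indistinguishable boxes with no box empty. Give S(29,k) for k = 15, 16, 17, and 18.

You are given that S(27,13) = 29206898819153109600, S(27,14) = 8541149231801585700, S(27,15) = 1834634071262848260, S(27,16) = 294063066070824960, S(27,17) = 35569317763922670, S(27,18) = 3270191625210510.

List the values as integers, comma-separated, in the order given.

689692892575539953400, 140694950355081071520, 21818248085373723570, 2598531274376323650

r28: T_28,14=14×8541149231801585700+29206898819153109600=148782988064375309400; T_28,15=15×1834634071262848260+8541149231801585700=36060660300744309600; T_28,16=16×294063066070824960+1834634071262848260=6539643128396047620; T_28,17=17×35569317763922670+294063066070824960=898741468057510350; T_28,18=18×3270191625210510+35569317763922670=94432767017711850
r29: T_29,15=15×36060660300744309600+148782988064375309400=689692892575539953400; T_29,16=16×6539643128396047620+36060660300744309600=140694950355081071520; T_29,17=17×898741468057510350+6539643128396047620=21818248085373723570; T_29,18=18×94432767017711850+898741468057510350=2598531274376323650
Read S(29,15) = 689692892575539953400, S(29,16) = 140694950355081071520, S(29,17) = 21818248085373723570, S(29,18) = 2598531274376323650.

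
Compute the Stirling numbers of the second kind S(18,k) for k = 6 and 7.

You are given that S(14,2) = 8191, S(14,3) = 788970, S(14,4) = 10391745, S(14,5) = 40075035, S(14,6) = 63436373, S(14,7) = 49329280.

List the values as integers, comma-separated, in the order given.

[15] T[15,3]:3*788970+8191=2375101 · T[15,4]:4*10391745+788970=42355950 · T[15,5]:5*40075035+10391745=210766920 · T[15,6]:6*63436373+40075035=420693273 · T[15,7]:7*49329280+63436373=408741333
[16] T[16,4]:4*42355950+2375101=171798901 · T[16,5]:5*210766920+42355950=1096190550 · T[16,6]:6*420693273+210766920=2734926558 · T[16,7]:7*408741333+420693273=3281882604
[17] T[17,5]:5*1096190550+171798901=5652751651 · T[17,6]:6*2734926558+1096190550=17505749898 · T[17,7]:7*3281882604+2734926558=25708104786
[18] T[18,6]:6*17505749898+5652751651=110687251039 · T[18,7]:7*25708104786+17505749898=197462483400
Read S(18,6) = 110687251039, S(18,7) = 197462483400.

110687251039, 197462483400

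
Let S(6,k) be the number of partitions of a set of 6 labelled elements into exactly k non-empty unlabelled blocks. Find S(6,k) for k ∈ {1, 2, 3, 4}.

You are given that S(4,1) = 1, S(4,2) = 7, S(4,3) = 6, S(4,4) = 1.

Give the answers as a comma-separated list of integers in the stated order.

r5: T_5,1=1×1+0=1; T_5,2=2×7+1=15; T_5,3=3×6+7=25; T_5,4=4×1+6=10
r6: T_6,1=1×1+0=1; T_6,2=2×15+1=31; T_6,3=3×25+15=90; T_6,4=4×10+25=65
Read S(6,1) = 1, S(6,2) = 31, S(6,3) = 90, S(6,4) = 65.

1, 31, 90, 65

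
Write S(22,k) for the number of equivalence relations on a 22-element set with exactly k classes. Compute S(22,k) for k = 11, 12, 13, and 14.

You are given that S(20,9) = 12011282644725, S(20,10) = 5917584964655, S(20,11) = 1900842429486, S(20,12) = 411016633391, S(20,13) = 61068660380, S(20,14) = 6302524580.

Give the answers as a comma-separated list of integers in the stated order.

i=21: T(21,10)=12011282644725+10·5917584964655=71187132291275 | T(21,11)=5917584964655+11·1900842429486=26826851689001 | T(21,12)=1900842429486+12·411016633391=6833042030178 | T(21,13)=411016633391+13·61068660380=1204909218331 | T(21,14)=61068660380+14·6302524580=149304004500
i=22: T(22,11)=71187132291275+11·26826851689001=366282500870286 | T(22,12)=26826851689001+12·6833042030178=108823356051137 | T(22,13)=6833042030178+13·1204909218331=22496861868481 | T(22,14)=1204909218331+14·149304004500=3295165281331
Read S(22,11) = 366282500870286, S(22,12) = 108823356051137, S(22,13) = 22496861868481, S(22,14) = 3295165281331.

366282500870286, 108823356051137, 22496861868481, 3295165281331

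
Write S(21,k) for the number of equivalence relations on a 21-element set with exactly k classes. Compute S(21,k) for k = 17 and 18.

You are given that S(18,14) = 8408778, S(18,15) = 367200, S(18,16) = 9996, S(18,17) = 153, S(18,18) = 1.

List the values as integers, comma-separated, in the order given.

34952799, 1023435

i=19: T(19,15)=8408778+15·367200=13916778 | T(19,16)=367200+16·9996=527136 | T(19,17)=9996+17·153=12597 | T(19,18)=153+18·1=171
i=20: T(20,16)=13916778+16·527136=22350954 | T(20,17)=527136+17·12597=741285 | T(20,18)=12597+18·171=15675
i=21: T(21,17)=22350954+17·741285=34952799 | T(21,18)=741285+18·15675=1023435
Read S(21,17) = 34952799, S(21,18) = 1023435.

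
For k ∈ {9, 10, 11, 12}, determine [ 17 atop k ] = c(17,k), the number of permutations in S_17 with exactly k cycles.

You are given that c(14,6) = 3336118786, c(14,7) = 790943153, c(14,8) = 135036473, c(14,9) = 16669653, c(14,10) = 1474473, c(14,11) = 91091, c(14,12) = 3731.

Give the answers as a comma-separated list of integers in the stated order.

185953177553, 23057159840, 2185031420, 156952432

i=15: T(15,7)=3336118786+14·790943153=14409322928 | T(15,8)=790943153+14·135036473=2681453775 | T(15,9)=135036473+14·16669653=368411615 | T(15,10)=16669653+14·1474473=37312275 | T(15,11)=1474473+14·91091=2749747 | T(15,12)=91091+14·3731=143325
i=16: T(16,8)=14409322928+15·2681453775=54631129553 | T(16,9)=2681453775+15·368411615=8207628000 | T(16,10)=368411615+15·37312275=928095740 | T(16,11)=37312275+15·2749747=78558480 | T(16,12)=2749747+15·143325=4899622
i=17: T(17,9)=54631129553+16·8207628000=185953177553 | T(17,10)=8207628000+16·928095740=23057159840 | T(17,11)=928095740+16·78558480=2185031420 | T(17,12)=78558480+16·4899622=156952432
Read c(17,9) = 185953177553, c(17,10) = 23057159840, c(17,11) = 2185031420, c(17,12) = 156952432.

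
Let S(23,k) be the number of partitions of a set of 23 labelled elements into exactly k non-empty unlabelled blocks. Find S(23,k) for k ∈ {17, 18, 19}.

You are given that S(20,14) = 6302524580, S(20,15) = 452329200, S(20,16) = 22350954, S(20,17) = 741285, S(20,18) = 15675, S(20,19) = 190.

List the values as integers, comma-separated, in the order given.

49916988803, 2364885369, 79781779

r21: T_21,15=15×452329200+6302524580=13087462580; T_21,16=16×22350954+452329200=809944464; T_21,17=17×741285+22350954=34952799; T_21,18=18×15675+741285=1023435; T_21,19=19×190+15675=19285
r22: T_22,16=16×809944464+13087462580=26046574004; T_22,17=17×34952799+809944464=1404142047; T_22,18=18×1023435+34952799=53374629; T_22,19=19×19285+1023435=1389850
r23: T_23,17=17×1404142047+26046574004=49916988803; T_23,18=18×53374629+1404142047=2364885369; T_23,19=19×1389850+53374629=79781779
Read S(23,17) = 49916988803, S(23,18) = 2364885369, S(23,19) = 79781779.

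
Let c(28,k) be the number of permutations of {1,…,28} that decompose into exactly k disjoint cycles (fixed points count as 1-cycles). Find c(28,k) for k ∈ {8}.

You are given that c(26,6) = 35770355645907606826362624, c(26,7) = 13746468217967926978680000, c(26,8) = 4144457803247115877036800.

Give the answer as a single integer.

3673742549077683082376236224

[27] T[27,7]:26*13746468217967926978680000+35770355645907606826362624=393178529313073708272042624 · T[27,8]:26*4144457803247115877036800+13746468217967926978680000=121502371102392939781636800
[28] T[28,8]:27*121502371102392939781636800+393178529313073708272042624=3673742549077683082376236224
Read c(28,8) = 3673742549077683082376236224.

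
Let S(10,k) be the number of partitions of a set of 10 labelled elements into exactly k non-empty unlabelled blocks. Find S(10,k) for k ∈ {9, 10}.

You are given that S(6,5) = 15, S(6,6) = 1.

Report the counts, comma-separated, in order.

i=7: T(7,6)=15+6·1=21 | T(7,7)=1+7·0=1
i=8: T(8,7)=21+7·1=28 | T(8,8)=1+8·0=1
i=9: T(9,8)=28+8·1=36 | T(9,9)=1+9·0=1
i=10: T(10,9)=36+9·1=45 | T(10,10)=1+10·0=1
Read S(10,9) = 45, S(10,10) = 1.

45, 1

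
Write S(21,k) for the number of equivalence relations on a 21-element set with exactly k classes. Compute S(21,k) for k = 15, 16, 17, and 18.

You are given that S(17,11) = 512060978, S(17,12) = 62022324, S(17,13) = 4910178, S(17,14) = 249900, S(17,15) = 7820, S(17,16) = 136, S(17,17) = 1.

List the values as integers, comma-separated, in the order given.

13087462580, 809944464, 34952799, 1023435

[18] T[18,12]:12*62022324+512060978=1256328866 · T[18,13]:13*4910178+62022324=125854638 · T[18,14]:14*249900+4910178=8408778 · T[18,15]:15*7820+249900=367200 · T[18,16]:16*136+7820=9996 · T[18,17]:17*1+136=153 · T[18,18]:18*0+1=1
[19] T[19,13]:13*125854638+1256328866=2892439160 · T[19,14]:14*8408778+125854638=243577530 · T[19,15]:15*367200+8408778=13916778 · T[19,16]:16*9996+367200=527136 · T[19,17]:17*153+9996=12597 · T[19,18]:18*1+153=171
[20] T[20,14]:14*243577530+2892439160=6302524580 · T[20,15]:15*13916778+243577530=452329200 · T[20,16]:16*527136+13916778=22350954 · T[20,17]:17*12597+527136=741285 · T[20,18]:18*171+12597=15675
[21] T[21,15]:15*452329200+6302524580=13087462580 · T[21,16]:16*22350954+452329200=809944464 · T[21,17]:17*741285+22350954=34952799 · T[21,18]:18*15675+741285=1023435
Read S(21,15) = 13087462580, S(21,16) = 809944464, S(21,17) = 34952799, S(21,18) = 1023435.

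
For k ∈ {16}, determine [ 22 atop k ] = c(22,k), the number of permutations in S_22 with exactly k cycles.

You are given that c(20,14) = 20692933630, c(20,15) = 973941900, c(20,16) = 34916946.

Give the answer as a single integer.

75289668850

i=21: T(21,15)=20692933630+20·973941900=40171771630 | T(21,16)=973941900+20·34916946=1672280820
i=22: T(22,16)=40171771630+21·1672280820=75289668850
Read c(22,16) = 75289668850.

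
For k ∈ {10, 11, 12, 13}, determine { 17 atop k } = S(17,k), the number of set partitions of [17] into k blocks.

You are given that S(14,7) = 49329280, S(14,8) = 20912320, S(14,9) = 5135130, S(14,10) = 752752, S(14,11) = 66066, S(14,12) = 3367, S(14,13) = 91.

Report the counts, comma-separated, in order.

2758334150, 512060978, 62022324, 4910178

i=15: T(15,8)=49329280+8·20912320=216627840 | T(15,9)=20912320+9·5135130=67128490 | T(15,10)=5135130+10·752752=12662650 | T(15,11)=752752+11·66066=1479478 | T(15,12)=66066+12·3367=106470 | T(15,13)=3367+13·91=4550
i=16: T(16,9)=216627840+9·67128490=820784250 | T(16,10)=67128490+10·12662650=193754990 | T(16,11)=12662650+11·1479478=28936908 | T(16,12)=1479478+12·106470=2757118 | T(16,13)=106470+13·4550=165620
i=17: T(17,10)=820784250+10·193754990=2758334150 | T(17,11)=193754990+11·28936908=512060978 | T(17,12)=28936908+12·2757118=62022324 | T(17,13)=2757118+13·165620=4910178
Read S(17,10) = 2758334150, S(17,11) = 512060978, S(17,12) = 62022324, S(17,13) = 4910178.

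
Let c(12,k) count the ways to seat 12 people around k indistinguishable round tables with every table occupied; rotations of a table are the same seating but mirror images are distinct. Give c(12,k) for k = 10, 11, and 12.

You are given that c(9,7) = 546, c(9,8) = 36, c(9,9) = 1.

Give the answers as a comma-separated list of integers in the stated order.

r10: T_10,8=9×36+546=870; T_10,9=9×1+36=45; T_10,10=9×0+1=1
r11: T_11,9=10×45+870=1320; T_11,10=10×1+45=55; T_11,11=10×0+1=1
r12: T_12,10=11×55+1320=1925; T_12,11=11×1+55=66; T_12,12=11×0+1=1
Read c(12,10) = 1925, c(12,11) = 66, c(12,12) = 1.

1925, 66, 1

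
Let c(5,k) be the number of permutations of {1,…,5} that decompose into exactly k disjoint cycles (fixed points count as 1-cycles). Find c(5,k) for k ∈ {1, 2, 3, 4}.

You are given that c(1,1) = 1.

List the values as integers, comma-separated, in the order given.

[2] T[2,1]:1*1+0=1 · T[2,2]:1*0+1=1
[3] T[3,1]:2*1+0=2 · T[3,2]:2*1+1=3 · T[3,3]:2*0+1=1
[4] T[4,1]:3*2+0=6 · T[4,2]:3*3+2=11 · T[4,3]:3*1+3=6 · T[4,4]:3*0+1=1
[5] T[5,1]:4*6+0=24 · T[5,2]:4*11+6=50 · T[5,3]:4*6+11=35 · T[5,4]:4*1+6=10
Read c(5,1) = 24, c(5,2) = 50, c(5,3) = 35, c(5,4) = 10.

24, 50, 35, 10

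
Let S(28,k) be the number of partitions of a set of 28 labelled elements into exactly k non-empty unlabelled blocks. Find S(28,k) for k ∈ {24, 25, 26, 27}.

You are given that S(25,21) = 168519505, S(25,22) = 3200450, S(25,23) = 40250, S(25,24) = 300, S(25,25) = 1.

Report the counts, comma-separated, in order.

i=26: T(26,22)=168519505+22·3200450=238929405 | T(26,23)=3200450+23·40250=4126200 | T(26,24)=40250+24·300=47450 | T(26,25)=300+25·1=325 | T(26,26)=1+26·0=1
i=27: T(27,23)=238929405+23·4126200=333832005 | T(27,24)=4126200+24·47450=5265000 | T(27,25)=47450+25·325=55575 | T(27,26)=325+26·1=351 | T(27,27)=1+27·0=1
i=28: T(28,24)=333832005+24·5265000=460192005 | T(28,25)=5265000+25·55575=6654375 | T(28,26)=55575+26·351=64701 | T(28,27)=351+27·1=378
Read S(28,24) = 460192005, S(28,25) = 6654375, S(28,26) = 64701, S(28,27) = 378.

460192005, 6654375, 64701, 378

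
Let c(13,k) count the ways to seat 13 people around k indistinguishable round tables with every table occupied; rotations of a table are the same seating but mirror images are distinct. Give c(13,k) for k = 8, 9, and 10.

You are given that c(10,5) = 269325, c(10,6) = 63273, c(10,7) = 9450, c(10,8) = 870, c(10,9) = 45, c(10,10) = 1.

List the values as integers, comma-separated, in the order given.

6926634, 749463, 55770

[11] T[11,6]:10*63273+269325=902055 · T[11,7]:10*9450+63273=157773 · T[11,8]:10*870+9450=18150 · T[11,9]:10*45+870=1320 · T[11,10]:10*1+45=55
[12] T[12,7]:11*157773+902055=2637558 · T[12,8]:11*18150+157773=357423 · T[12,9]:11*1320+18150=32670 · T[12,10]:11*55+1320=1925
[13] T[13,8]:12*357423+2637558=6926634 · T[13,9]:12*32670+357423=749463 · T[13,10]:12*1925+32670=55770
Read c(13,8) = 6926634, c(13,9) = 749463, c(13,10) = 55770.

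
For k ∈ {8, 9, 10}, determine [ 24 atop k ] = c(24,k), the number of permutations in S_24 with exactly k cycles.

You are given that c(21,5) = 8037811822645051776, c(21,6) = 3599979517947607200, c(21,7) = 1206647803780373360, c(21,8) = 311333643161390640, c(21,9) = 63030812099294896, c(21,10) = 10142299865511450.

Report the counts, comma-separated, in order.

5304713715525445812976, 1204749260161737632496, 220984454979433717396

@22  (22,6):3599979517947607200·21+8037811822645051776→83637381699544802976, (22,7):1206647803780373360·21+3599979517947607200→28939583397335447760, (22,8):311333643161390640·21+1206647803780373360→7744654310169576800, (22,9):63030812099294896·21+311333643161390640→1634980697246583456, (22,10):10142299865511450·21+63030812099294896→276019109275035346
@23  (23,7):28939583397335447760·22+83637381699544802976→720308216440924653696, (23,8):7744654310169576800·22+28939583397335447760→199321978221066137360, (23,9):1634980697246583456·22+7744654310169576800→43714229649594412832, (23,10):276019109275035346·22+1634980697246583456→7707401101297361068
@24  (24,8):199321978221066137360·23+720308216440924653696→5304713715525445812976, (24,9):43714229649594412832·23+199321978221066137360→1204749260161737632496, (24,10):7707401101297361068·23+43714229649594412832→220984454979433717396
Read c(24,8) = 5304713715525445812976, c(24,9) = 1204749260161737632496, c(24,10) = 220984454979433717396.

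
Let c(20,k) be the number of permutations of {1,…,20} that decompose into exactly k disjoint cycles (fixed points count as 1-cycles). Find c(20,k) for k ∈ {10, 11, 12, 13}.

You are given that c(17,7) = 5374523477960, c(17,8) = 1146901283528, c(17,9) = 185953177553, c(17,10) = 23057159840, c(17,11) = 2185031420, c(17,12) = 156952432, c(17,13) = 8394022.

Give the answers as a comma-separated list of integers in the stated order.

[18] T[18,8]:17*1146901283528+5374523477960=24871845297936 · T[18,9]:17*185953177553+1146901283528=4308105301929 · T[18,10]:17*23057159840+185953177553=577924894833 · T[18,11]:17*2185031420+23057159840=60202693980 · T[18,12]:17*156952432+2185031420=4853222764 · T[18,13]:17*8394022+156952432=299650806
[19] T[19,9]:18*4308105301929+24871845297936=102417740732658 · T[19,10]:18*577924894833+4308105301929=14710753408923 · T[19,11]:18*60202693980+577924894833=1661573386473 · T[19,12]:18*4853222764+60202693980=147560703732 · T[19,13]:18*299650806+4853222764=10246937272
[20] T[20,10]:19*14710753408923+102417740732658=381922055502195 · T[20,11]:19*1661573386473+14710753408923=46280647751910 · T[20,12]:19*147560703732+1661573386473=4465226757381 · T[20,13]:19*10246937272+147560703732=342252511900
Read c(20,10) = 381922055502195, c(20,11) = 46280647751910, c(20,12) = 4465226757381, c(20,13) = 342252511900.

381922055502195, 46280647751910, 4465226757381, 342252511900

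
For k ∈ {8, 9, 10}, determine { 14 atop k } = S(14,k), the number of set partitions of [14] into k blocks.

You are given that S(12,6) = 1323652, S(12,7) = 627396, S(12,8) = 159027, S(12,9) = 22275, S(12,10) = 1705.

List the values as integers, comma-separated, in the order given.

row 13: T[13][7]=7·627396+1323652=5715424  T[13][8]=8·159027+627396=1899612  T[13][9]=9·22275+159027=359502  T[13][10]=10·1705+22275=39325
row 14: T[14][8]=8·1899612+5715424=20912320  T[14][9]=9·359502+1899612=5135130  T[14][10]=10·39325+359502=752752
Read S(14,8) = 20912320, S(14,9) = 5135130, S(14,10) = 752752.

20912320, 5135130, 752752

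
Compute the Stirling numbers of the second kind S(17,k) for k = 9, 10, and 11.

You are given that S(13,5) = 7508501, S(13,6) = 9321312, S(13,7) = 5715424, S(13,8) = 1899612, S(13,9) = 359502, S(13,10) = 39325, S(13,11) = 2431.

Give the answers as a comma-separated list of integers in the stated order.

9528822303, 2758334150, 512060978

row 14: T[14][6]=6·9321312+7508501=63436373  T[14][7]=7·5715424+9321312=49329280  T[14][8]=8·1899612+5715424=20912320  T[14][9]=9·359502+1899612=5135130  T[14][10]=10·39325+359502=752752  T[14][11]=11·2431+39325=66066
row 15: T[15][7]=7·49329280+63436373=408741333  T[15][8]=8·20912320+49329280=216627840  T[15][9]=9·5135130+20912320=67128490  T[15][10]=10·752752+5135130=12662650  T[15][11]=11·66066+752752=1479478
row 16: T[16][8]=8·216627840+408741333=2141764053  T[16][9]=9·67128490+216627840=820784250  T[16][10]=10·12662650+67128490=193754990  T[16][11]=11·1479478+12662650=28936908
row 17: T[17][9]=9·820784250+2141764053=9528822303  T[17][10]=10·193754990+820784250=2758334150  T[17][11]=11·28936908+193754990=512060978
Read S(17,9) = 9528822303, S(17,10) = 2758334150, S(17,11) = 512060978.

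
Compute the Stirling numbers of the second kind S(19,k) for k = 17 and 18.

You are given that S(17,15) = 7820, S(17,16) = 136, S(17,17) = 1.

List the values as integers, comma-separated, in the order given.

12597, 171

row 18: T[18][16]=16·136+7820=9996  T[18][17]=17·1+136=153  T[18][18]=18·0+1=1
row 19: T[19][17]=17·153+9996=12597  T[19][18]=18·1+153=171
Read S(19,17) = 12597, S(19,18) = 171.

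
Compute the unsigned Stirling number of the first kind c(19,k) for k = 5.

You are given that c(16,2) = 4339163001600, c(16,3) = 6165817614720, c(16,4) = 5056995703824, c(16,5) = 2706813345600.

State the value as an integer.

r17: T_17,3=16×6165817614720+4339163001600=102992244837120; T_17,4=16×5056995703824+6165817614720=87077748875904; T_17,5=16×2706813345600+5056995703824=48366009233424
r18: T_18,4=17×87077748875904+102992244837120=1583313975727488; T_18,5=17×48366009233424+87077748875904=909299905844112
r19: T_19,5=18×909299905844112+1583313975727488=17950712280921504
Read c(19,5) = 17950712280921504.

17950712280921504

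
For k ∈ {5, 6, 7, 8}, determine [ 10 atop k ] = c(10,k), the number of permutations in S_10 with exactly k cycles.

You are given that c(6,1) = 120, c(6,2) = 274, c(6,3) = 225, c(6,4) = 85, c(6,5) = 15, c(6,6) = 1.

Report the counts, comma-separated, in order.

269325, 63273, 9450, 870

i=7: T(7,2)=120+6·274=1764 | T(7,3)=274+6·225=1624 | T(7,4)=225+6·85=735 | T(7,5)=85+6·15=175 | T(7,6)=15+6·1=21 | T(7,7)=1+6·0=1
i=8: T(8,3)=1764+7·1624=13132 | T(8,4)=1624+7·735=6769 | T(8,5)=735+7·175=1960 | T(8,6)=175+7·21=322 | T(8,7)=21+7·1=28 | T(8,8)=1+7·0=1
i=9: T(9,4)=13132+8·6769=67284 | T(9,5)=6769+8·1960=22449 | T(9,6)=1960+8·322=4536 | T(9,7)=322+8·28=546 | T(9,8)=28+8·1=36
i=10: T(10,5)=67284+9·22449=269325 | T(10,6)=22449+9·4536=63273 | T(10,7)=4536+9·546=9450 | T(10,8)=546+9·36=870
Read c(10,5) = 269325, c(10,6) = 63273, c(10,7) = 9450, c(10,8) = 870.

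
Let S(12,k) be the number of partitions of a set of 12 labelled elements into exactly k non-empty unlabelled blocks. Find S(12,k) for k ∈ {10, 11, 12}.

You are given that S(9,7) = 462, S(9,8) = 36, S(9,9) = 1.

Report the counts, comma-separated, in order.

1705, 66, 1

[10] T[10,8]:8*36+462=750 · T[10,9]:9*1+36=45 · T[10,10]:10*0+1=1
[11] T[11,9]:9*45+750=1155 · T[11,10]:10*1+45=55 · T[11,11]:11*0+1=1
[12] T[12,10]:10*55+1155=1705 · T[12,11]:11*1+55=66 · T[12,12]:12*0+1=1
Read S(12,10) = 1705, S(12,11) = 66, S(12,12) = 1.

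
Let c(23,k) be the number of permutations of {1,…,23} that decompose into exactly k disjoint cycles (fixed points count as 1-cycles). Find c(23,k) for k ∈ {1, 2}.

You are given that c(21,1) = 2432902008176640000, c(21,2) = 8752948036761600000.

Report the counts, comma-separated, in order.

1124000727777607680000, 4148476779335454720000

[22] T[22,1]:21*2432902008176640000+0=51090942171709440000 · T[22,2]:21*8752948036761600000+2432902008176640000=186244810780170240000
[23] T[23,1]:22*51090942171709440000+0=1124000727777607680000 · T[23,2]:22*186244810780170240000+51090942171709440000=4148476779335454720000
Read c(23,1) = 1124000727777607680000, c(23,2) = 4148476779335454720000.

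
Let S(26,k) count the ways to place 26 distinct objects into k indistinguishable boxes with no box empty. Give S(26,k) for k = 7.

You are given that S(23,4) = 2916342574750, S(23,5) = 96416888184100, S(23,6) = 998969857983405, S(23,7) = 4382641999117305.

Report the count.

row 24: T[24][5]=5·96416888184100+2916342574750=485000783495250  T[24][6]=6·998969857983405+96416888184100=6090236036084530  T[24][7]=7·4382641999117305+998969857983405=31677463851804540
row 25: T[25][6]=6·6090236036084530+485000783495250=37026417000002430  T[25][7]=7·31677463851804540+6090236036084530=227832482998716310
row 26: T[26][7]=7·227832482998716310+37026417000002430=1631853797991016600
Read S(26,7) = 1631853797991016600.

1631853797991016600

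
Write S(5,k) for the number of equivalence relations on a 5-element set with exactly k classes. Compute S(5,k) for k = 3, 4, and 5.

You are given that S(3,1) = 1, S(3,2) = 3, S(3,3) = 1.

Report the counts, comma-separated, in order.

25, 10, 1

row 4: T[4][2]=2·3+1=7  T[4][3]=3·1+3=6  T[4][4]=4·0+1=1
row 5: T[5][3]=3·6+7=25  T[5][4]=4·1+6=10  T[5][5]=5·0+1=1
Read S(5,3) = 25, S(5,4) = 10, S(5,5) = 1.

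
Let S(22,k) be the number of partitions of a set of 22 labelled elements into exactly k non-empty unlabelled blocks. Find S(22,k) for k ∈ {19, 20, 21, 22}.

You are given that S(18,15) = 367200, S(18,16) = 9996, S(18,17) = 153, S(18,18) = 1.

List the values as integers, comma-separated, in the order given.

[19] T[19,16]:16*9996+367200=527136 · T[19,17]:17*153+9996=12597 · T[19,18]:18*1+153=171 · T[19,19]:19*0+1=1
[20] T[20,17]:17*12597+527136=741285 · T[20,18]:18*171+12597=15675 · T[20,19]:19*1+171=190 · T[20,20]:20*0+1=1
[21] T[21,18]:18*15675+741285=1023435 · T[21,19]:19*190+15675=19285 · T[21,20]:20*1+190=210 · T[21,21]:21*0+1=1
[22] T[22,19]:19*19285+1023435=1389850 · T[22,20]:20*210+19285=23485 · T[22,21]:21*1+210=231 · T[22,22]:22*0+1=1
Read S(22,19) = 1389850, S(22,20) = 23485, S(22,21) = 231, S(22,22) = 1.

1389850, 23485, 231, 1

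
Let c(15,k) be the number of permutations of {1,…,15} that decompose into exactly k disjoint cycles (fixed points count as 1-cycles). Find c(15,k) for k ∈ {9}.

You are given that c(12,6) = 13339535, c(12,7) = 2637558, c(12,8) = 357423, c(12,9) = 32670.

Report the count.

[13] T[13,7]:12*2637558+13339535=44990231 · T[13,8]:12*357423+2637558=6926634 · T[13,9]:12*32670+357423=749463
[14] T[14,8]:13*6926634+44990231=135036473 · T[14,9]:13*749463+6926634=16669653
[15] T[15,9]:14*16669653+135036473=368411615
Read c(15,9) = 368411615.

368411615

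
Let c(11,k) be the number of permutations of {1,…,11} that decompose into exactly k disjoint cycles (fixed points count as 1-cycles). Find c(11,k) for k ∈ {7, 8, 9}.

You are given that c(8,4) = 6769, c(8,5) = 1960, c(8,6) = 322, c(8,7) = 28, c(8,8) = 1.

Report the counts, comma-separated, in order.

@9  (9,5):1960·8+6769→22449, (9,6):322·8+1960→4536, (9,7):28·8+322→546, (9,8):1·8+28→36, (9,9):0·8+1→1
@10  (10,6):4536·9+22449→63273, (10,7):546·9+4536→9450, (10,8):36·9+546→870, (10,9):1·9+36→45
@11  (11,7):9450·10+63273→157773, (11,8):870·10+9450→18150, (11,9):45·10+870→1320
Read c(11,7) = 157773, c(11,8) = 18150, c(11,9) = 1320.

157773, 18150, 1320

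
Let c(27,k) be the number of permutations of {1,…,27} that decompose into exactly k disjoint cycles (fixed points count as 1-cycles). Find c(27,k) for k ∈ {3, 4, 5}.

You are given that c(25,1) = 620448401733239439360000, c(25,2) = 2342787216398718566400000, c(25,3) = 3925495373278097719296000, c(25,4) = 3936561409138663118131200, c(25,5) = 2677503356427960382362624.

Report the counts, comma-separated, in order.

2671674589068831403868160000, 2761307967193712729035776000, 1945067308917524165279692800

@26  (26,2):2342787216398718566400000·25+620448401733239439360000→59190128811701203599360000, (26,3):3925495373278097719296000·25+2342787216398718566400000→100480171548351161548800000, (26,4):3936561409138663118131200·25+3925495373278097719296000→102339530601744675672576000, (26,5):2677503356427960382362624·25+3936561409138663118131200→70874145319837672677196800
@27  (27,3):100480171548351161548800000·26+59190128811701203599360000→2671674589068831403868160000, (27,4):102339530601744675672576000·26+100480171548351161548800000→2761307967193712729035776000, (27,5):70874145319837672677196800·26+102339530601744675672576000→1945067308917524165279692800
Read c(27,3) = 2671674589068831403868160000, c(27,4) = 2761307967193712729035776000, c(27,5) = 1945067308917524165279692800.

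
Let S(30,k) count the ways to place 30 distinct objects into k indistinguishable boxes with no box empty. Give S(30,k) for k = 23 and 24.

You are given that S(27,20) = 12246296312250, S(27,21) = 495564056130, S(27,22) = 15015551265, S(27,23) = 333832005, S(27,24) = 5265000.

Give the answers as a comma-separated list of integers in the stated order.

71823880393200, 2157580085700

row 28: T[28][21]=21·495564056130+12246296312250=22653141490980  T[28][22]=22·15015551265+495564056130=825906183960  T[28][23]=23·333832005+15015551265=22693687380  T[28][24]=24·5265000+333832005=460192005
row 29: T[29][22]=22·825906183960+22653141490980=40823077538100  T[29][23]=23·22693687380+825906183960=1347860993700  T[29][24]=24·460192005+22693687380=33738295500
row 30: T[30][23]=23·1347860993700+40823077538100=71823880393200  T[30][24]=24·33738295500+1347860993700=2157580085700
Read S(30,23) = 71823880393200, S(30,24) = 2157580085700.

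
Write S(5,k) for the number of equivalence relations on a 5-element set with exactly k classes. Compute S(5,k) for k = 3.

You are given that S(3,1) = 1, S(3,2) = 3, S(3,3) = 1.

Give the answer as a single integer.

25

r4: T_4,2=2×3+1=7; T_4,3=3×1+3=6
r5: T_5,3=3×6+7=25
Read S(5,3) = 25.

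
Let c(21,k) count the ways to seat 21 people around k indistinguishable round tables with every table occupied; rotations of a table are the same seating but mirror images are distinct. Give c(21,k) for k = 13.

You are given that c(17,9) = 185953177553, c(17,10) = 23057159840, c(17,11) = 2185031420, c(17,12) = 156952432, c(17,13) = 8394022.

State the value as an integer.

@18  (18,10):23057159840·17+185953177553→577924894833, (18,11):2185031420·17+23057159840→60202693980, (18,12):156952432·17+2185031420→4853222764, (18,13):8394022·17+156952432→299650806
@19  (19,11):60202693980·18+577924894833→1661573386473, (19,12):4853222764·18+60202693980→147560703732, (19,13):299650806·18+4853222764→10246937272
@20  (20,12):147560703732·19+1661573386473→4465226757381, (20,13):10246937272·19+147560703732→342252511900
@21  (21,13):342252511900·20+4465226757381→11310276995381
Read c(21,13) = 11310276995381.

11310276995381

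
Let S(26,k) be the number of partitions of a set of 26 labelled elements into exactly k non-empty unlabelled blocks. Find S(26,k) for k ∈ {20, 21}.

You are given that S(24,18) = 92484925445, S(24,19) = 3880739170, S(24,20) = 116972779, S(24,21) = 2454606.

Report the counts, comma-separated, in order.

290622864675, 9759104355

[25] T[25,19]:19*3880739170+92484925445=166218969675 · T[25,20]:20*116972779+3880739170=6220194750 · T[25,21]:21*2454606+116972779=168519505
[26] T[26,20]:20*6220194750+166218969675=290622864675 · T[26,21]:21*168519505+6220194750=9759104355
Read S(26,20) = 290622864675, S(26,21) = 9759104355.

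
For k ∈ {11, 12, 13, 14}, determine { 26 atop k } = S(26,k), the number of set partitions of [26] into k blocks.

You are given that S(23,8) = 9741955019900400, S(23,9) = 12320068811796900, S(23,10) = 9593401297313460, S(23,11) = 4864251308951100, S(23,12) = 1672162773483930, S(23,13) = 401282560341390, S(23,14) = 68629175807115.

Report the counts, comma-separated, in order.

10029078340998476760, 5149507353856958820, 1850568574253550060, 477898618396288260

r24: T_24,9=9×12320068811796900+9741955019900400=120622574326072500; T_24,10=10×9593401297313460+12320068811796900=108254081784931500; T_24,11=11×4864251308951100+9593401297313460=63100165695775560; T_24,12=12×1672162773483930+4864251308951100=24930204590758260; T_24,13=13×401282560341390+1672162773483930=6888836057922000; T_24,14=14×68629175807115+401282560341390=1362091021641000
r25: T_25,10=10×108254081784931500+120622574326072500=1203163392175387500; T_25,11=11×63100165695775560+108254081784931500=802355904438462660; T_25,12=12×24930204590758260+63100165695775560=362262620784874680; T_25,13=13×6888836057922000+24930204590758260=114485073343744260; T_25,14=14×1362091021641000+6888836057922000=25958110360896000
r26: T_26,11=11×802355904438462660+1203163392175387500=10029078340998476760; T_26,12=12×362262620784874680+802355904438462660=5149507353856958820; T_26,13=13×114485073343744260+362262620784874680=1850568574253550060; T_26,14=14×25958110360896000+114485073343744260=477898618396288260
Read S(26,11) = 10029078340998476760, S(26,12) = 5149507353856958820, S(26,13) = 1850568574253550060, S(26,14) = 477898618396288260.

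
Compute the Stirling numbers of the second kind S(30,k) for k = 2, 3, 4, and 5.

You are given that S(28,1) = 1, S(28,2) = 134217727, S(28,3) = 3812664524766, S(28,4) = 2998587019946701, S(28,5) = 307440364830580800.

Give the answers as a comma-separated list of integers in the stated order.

536870911, 34314651811530, 48004081105038305, 7713000216608565075

row 29: T[29][1]=1·1+0=1  T[29][2]=2·134217727+1=268435455  T[29][3]=3·3812664524766+134217727=11438127792025  T[29][4]=4·2998587019946701+3812664524766=11998160744311570  T[29][5]=5·307440364830580800+2998587019946701=1540200411172850701
row 30: T[30][2]=2·268435455+1=536870911  T[30][3]=3·11438127792025+268435455=34314651811530  T[30][4]=4·11998160744311570+11438127792025=48004081105038305  T[30][5]=5·1540200411172850701+11998160744311570=7713000216608565075
Read S(30,2) = 536870911, S(30,3) = 34314651811530, S(30,4) = 48004081105038305, S(30,5) = 7713000216608565075.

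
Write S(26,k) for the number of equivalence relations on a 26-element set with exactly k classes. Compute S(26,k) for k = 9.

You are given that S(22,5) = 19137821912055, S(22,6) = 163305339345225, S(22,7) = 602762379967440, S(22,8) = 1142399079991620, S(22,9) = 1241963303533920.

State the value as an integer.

11201516780955125625

r23: T_23,6=6×163305339345225+19137821912055=998969857983405; T_23,7=7×602762379967440+163305339345225=4382641999117305; T_23,8=8×1142399079991620+602762379967440=9741955019900400; T_23,9=9×1241963303533920+1142399079991620=12320068811796900
r24: T_24,7=7×4382641999117305+998969857983405=31677463851804540; T_24,8=8×9741955019900400+4382641999117305=82318282158320505; T_24,9=9×12320068811796900+9741955019900400=120622574326072500
r25: T_25,8=8×82318282158320505+31677463851804540=690223721118368580; T_25,9=9×120622574326072500+82318282158320505=1167921451092973005
r26: T_26,9=9×1167921451092973005+690223721118368580=11201516780955125625
Read S(26,9) = 11201516780955125625.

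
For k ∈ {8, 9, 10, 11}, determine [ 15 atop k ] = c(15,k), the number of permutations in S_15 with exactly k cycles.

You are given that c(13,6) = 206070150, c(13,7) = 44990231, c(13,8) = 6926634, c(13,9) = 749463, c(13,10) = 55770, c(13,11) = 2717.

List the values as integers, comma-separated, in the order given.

2681453775, 368411615, 37312275, 2749747

row 14: T[14][7]=13·44990231+206070150=790943153  T[14][8]=13·6926634+44990231=135036473  T[14][9]=13·749463+6926634=16669653  T[14][10]=13·55770+749463=1474473  T[14][11]=13·2717+55770=91091
row 15: T[15][8]=14·135036473+790943153=2681453775  T[15][9]=14·16669653+135036473=368411615  T[15][10]=14·1474473+16669653=37312275  T[15][11]=14·91091+1474473=2749747
Read c(15,8) = 2681453775, c(15,9) = 368411615, c(15,10) = 37312275, c(15,11) = 2749747.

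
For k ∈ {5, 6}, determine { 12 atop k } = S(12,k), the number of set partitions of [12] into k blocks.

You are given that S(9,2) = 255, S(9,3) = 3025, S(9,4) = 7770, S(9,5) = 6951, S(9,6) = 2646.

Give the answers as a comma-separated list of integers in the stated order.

1379400, 1323652

@10  (10,3):3025·3+255→9330, (10,4):7770·4+3025→34105, (10,5):6951·5+7770→42525, (10,6):2646·6+6951→22827
@11  (11,4):34105·4+9330→145750, (11,5):42525·5+34105→246730, (11,6):22827·6+42525→179487
@12  (12,5):246730·5+145750→1379400, (12,6):179487·6+246730→1323652
Read S(12,5) = 1379400, S(12,6) = 1323652.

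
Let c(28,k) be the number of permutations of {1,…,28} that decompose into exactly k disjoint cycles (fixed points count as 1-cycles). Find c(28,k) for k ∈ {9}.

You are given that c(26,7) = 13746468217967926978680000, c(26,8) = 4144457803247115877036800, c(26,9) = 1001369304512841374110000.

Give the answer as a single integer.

[27] T[27,8]:26*4144457803247115877036800+13746468217967926978680000=121502371102392939781636800 · T[27,9]:26*1001369304512841374110000+4144457803247115877036800=30180059720580991603896800
[28] T[28,9]:27*30180059720580991603896800+121502371102392939781636800=936363983558079713086850400
Read c(28,9) = 936363983558079713086850400.

936363983558079713086850400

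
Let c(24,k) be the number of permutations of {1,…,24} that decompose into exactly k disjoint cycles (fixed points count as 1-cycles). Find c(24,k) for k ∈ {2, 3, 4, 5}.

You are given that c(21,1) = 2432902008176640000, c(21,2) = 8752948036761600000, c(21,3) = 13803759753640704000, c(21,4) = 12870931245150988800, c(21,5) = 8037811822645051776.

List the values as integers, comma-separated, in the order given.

96538966652493066240000, 159539850276066860544000, 157375898285941510732800, 105005310755917452984576

@22  (22,1):2432902008176640000·21+0→51090942171709440000, (22,2):8752948036761600000·21+2432902008176640000→186244810780170240000, (22,3):13803759753640704000·21+8752948036761600000→298631902863216384000, (22,4):12870931245150988800·21+13803759753640704000→284093315901811468800, (22,5):8037811822645051776·21+12870931245150988800→181664979520697076096
@23  (23,1):51090942171709440000·22+0→1124000727777607680000, (23,2):186244810780170240000·22+51090942171709440000→4148476779335454720000, (23,3):298631902863216384000·22+186244810780170240000→6756146673770930688000, (23,4):284093315901811468800·22+298631902863216384000→6548684852703068697600, (23,5):181664979520697076096·22+284093315901811468800→4280722865357147142912
@24  (24,2):4148476779335454720000·23+1124000727777607680000→96538966652493066240000, (24,3):6756146673770930688000·23+4148476779335454720000→159539850276066860544000, (24,4):6548684852703068697600·23+6756146673770930688000→157375898285941510732800, (24,5):4280722865357147142912·23+6548684852703068697600→105005310755917452984576
Read c(24,2) = 96538966652493066240000, c(24,3) = 159539850276066860544000, c(24,4) = 157375898285941510732800, c(24,5) = 105005310755917452984576.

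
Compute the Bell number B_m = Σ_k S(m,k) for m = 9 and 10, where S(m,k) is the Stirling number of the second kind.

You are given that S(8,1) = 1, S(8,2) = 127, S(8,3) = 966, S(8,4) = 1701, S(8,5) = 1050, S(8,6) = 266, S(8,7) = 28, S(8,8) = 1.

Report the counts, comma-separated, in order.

21147, 115975

@9  (9,1):1·1+0→1, (9,2):127·2+1→255, (9,3):966·3+127→3025, (9,4):1701·4+966→7770, (9,5):1050·5+1701→6951, (9,6):266·6+1050→2646, (9,7):28·7+266→462, (9,8):1·8+28→36, (9,9):0·9+1→1
@10  (10,1):1·1+0→1, (10,2):255·2+1→511, (10,3):3025·3+255→9330, (10,4):7770·4+3025→34105, (10,5):6951·5+7770→42525, (10,6):2646·6+6951→22827, (10,7):462·7+2646→5880, (10,8):36·8+462→750, (10,9):1·9+36→45, (10,10):0·10+1→1
B_9 = ΣS(9,k) = 1+255+3025+7770+6951+2646+462+36+1 = 21147
B_10 = ΣS(10,k) = 1+511+9330+34105+42525+22827+5880+750+45+1 = 115975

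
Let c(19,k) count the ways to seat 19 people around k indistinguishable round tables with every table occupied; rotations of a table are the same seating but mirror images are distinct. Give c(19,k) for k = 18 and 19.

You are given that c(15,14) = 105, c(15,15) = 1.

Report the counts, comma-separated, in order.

i=16: T(16,15)=105+15·1=120 | T(16,16)=1+15·0=1
i=17: T(17,16)=120+16·1=136 | T(17,17)=1+16·0=1
i=18: T(18,17)=136+17·1=153 | T(18,18)=1+17·0=1
i=19: T(19,18)=153+18·1=171 | T(19,19)=1+18·0=1
Read c(19,18) = 171, c(19,19) = 1.

171, 1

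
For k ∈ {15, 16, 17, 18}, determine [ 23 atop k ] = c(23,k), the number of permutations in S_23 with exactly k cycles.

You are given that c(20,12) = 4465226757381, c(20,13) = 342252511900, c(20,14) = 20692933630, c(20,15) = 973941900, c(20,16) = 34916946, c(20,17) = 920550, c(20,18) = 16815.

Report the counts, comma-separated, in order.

@21  (21,13):342252511900·20+4465226757381→11310276995381, (21,14):20692933630·20+342252511900→756111184500, (21,15):973941900·20+20692933630→40171771630, (21,16):34916946·20+973941900→1672280820, (21,17):920550·20+34916946→53327946, (21,18):16815·20+920550→1256850
@22  (22,14):756111184500·21+11310276995381→27188611869881, (22,15):40171771630·21+756111184500→1599718388730, (22,16):1672280820·21+40171771630→75289668850, (22,17):53327946·21+1672280820→2792167686, (22,18):1256850·21+53327946→79721796
@23  (23,15):1599718388730·22+27188611869881→62382416421941, (23,16):75289668850·22+1599718388730→3256091103430, (23,17):2792167686·22+75289668850→136717357942, (23,18):79721796·22+2792167686→4546047198
Read c(23,15) = 62382416421941, c(23,16) = 3256091103430, c(23,17) = 136717357942, c(23,18) = 4546047198.

62382416421941, 3256091103430, 136717357942, 4546047198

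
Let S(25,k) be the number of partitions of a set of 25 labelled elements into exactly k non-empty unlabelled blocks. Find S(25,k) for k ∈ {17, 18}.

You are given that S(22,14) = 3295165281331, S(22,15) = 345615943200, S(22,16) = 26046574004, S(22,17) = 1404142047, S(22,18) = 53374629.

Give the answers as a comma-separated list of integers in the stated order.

48063331393110, 3275678594925

r23: T_23,15=15×345615943200+3295165281331=8479404429331; T_23,16=16×26046574004+345615943200=762361127264; T_23,17=17×1404142047+26046574004=49916988803; T_23,18=18×53374629+1404142047=2364885369
r24: T_24,16=16×762361127264+8479404429331=20677182465555; T_24,17=17×49916988803+762361127264=1610949936915; T_24,18=18×2364885369+49916988803=92484925445
r25: T_25,17=17×1610949936915+20677182465555=48063331393110; T_25,18=18×92484925445+1610949936915=3275678594925
Read S(25,17) = 48063331393110, S(25,18) = 3275678594925.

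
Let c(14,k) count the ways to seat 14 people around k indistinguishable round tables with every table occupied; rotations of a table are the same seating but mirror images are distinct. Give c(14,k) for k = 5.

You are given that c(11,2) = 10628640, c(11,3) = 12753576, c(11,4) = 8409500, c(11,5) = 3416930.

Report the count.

@12  (12,3):12753576·11+10628640→150917976, (12,4):8409500·11+12753576→105258076, (12,5):3416930·11+8409500→45995730
@13  (13,4):105258076·12+150917976→1414014888, (13,5):45995730·12+105258076→657206836
@14  (14,5):657206836·13+1414014888→9957703756
Read c(14,5) = 9957703756.

9957703756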